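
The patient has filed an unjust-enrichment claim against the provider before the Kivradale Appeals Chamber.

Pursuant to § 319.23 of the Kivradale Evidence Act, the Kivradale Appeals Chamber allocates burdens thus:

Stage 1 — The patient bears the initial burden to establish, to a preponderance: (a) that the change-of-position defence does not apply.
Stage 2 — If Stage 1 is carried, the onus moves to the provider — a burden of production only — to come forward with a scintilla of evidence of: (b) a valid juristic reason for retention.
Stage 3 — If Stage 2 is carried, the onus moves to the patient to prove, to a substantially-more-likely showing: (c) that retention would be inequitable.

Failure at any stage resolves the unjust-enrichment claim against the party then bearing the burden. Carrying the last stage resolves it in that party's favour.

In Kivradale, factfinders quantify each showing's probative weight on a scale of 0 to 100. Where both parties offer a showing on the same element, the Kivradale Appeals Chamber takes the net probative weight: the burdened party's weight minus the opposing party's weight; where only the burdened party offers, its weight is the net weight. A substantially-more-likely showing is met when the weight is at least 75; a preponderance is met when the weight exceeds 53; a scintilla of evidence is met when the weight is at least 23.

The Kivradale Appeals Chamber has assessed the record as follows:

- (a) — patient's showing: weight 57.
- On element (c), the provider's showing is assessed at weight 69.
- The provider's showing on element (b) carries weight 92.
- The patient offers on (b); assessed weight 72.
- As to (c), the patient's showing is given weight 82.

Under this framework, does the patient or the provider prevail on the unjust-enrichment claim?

patient

At Stage 1 the patient must meet a preponderance (weight exceeds 53): on (a) the weight is 57, > 53, so (a) meets the standard.
  The patient carries Stage 1; the provider now bears the burden.
At Stage 2 the provider must meet a scintilla of evidence (weight is at least 23): on (b) the weight is 92 less the opposing 72 gives net 20, < 23, so (b) does not meet the standard.
  Not every element is met, so the provider fails to carry Stage 2.
The analysis ends at Stage 2; the patient prevails.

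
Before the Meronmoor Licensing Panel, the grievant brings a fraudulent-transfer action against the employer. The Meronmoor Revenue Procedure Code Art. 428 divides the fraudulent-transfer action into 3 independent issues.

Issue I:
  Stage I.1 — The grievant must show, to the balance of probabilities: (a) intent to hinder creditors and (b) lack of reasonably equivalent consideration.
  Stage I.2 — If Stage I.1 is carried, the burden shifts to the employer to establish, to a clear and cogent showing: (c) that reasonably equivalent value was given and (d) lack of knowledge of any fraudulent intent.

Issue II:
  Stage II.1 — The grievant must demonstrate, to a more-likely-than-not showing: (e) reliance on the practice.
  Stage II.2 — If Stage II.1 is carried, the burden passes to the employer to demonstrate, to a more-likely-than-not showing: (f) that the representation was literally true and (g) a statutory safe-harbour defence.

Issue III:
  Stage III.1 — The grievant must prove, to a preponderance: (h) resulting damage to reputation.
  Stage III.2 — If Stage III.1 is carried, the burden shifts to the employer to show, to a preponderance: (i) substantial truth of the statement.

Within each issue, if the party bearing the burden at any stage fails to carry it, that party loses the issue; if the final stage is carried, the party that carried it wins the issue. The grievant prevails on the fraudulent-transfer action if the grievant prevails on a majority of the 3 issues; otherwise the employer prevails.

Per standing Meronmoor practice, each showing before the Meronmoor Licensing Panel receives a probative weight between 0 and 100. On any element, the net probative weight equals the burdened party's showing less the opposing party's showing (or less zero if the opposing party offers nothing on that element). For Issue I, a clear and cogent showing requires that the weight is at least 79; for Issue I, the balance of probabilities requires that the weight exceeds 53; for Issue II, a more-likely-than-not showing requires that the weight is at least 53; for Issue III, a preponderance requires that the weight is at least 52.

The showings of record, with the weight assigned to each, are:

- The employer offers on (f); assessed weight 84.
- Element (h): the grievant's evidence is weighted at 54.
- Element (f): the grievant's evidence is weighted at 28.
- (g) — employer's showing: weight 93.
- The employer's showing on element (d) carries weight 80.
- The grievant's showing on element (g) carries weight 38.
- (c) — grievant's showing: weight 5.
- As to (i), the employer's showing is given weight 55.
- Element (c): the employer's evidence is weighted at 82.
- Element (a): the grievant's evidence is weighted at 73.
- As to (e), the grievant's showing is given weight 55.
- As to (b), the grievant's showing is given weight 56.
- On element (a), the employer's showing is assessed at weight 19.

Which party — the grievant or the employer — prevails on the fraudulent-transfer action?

— Issue I —
Stage I.1 (grievant, the balance of probabilities, weight exceeds 53): (a) net 73−19=54 > 53 — meets; (b) 56 > 53 — meets.
  The grievant carries Stage I.1; the employer now bears the burden.
Stage I.2 (employer, a clear and cogent showing, weight is at least 79): (c) net 82−5=77 < 79 — fails; (d) 80 ≥ 79 — meets.
  Not every element is met, so the employer fails to carry Stage I.2.
The analysis ends at Stage I.2; the grievant prevails on this issue.
— Issue II —
Stage II.1 — burden on grievant; standard: a more-likely-than-not showing (weight is at least 53).
    (e): 55 ≥ 53 [met]
  Stage II.1 is satisfied; the onus moves to the employer.
Stage II.2 — burden on employer; standard: a more-likely-than-not showing (weight is at least 53).
    (f): 84 − 28 = 56 ≥ 53 [met]
    (g): 93 − 38 = 55 ≥ 53 [met]
  The employer carries the last stage.
With every stage satisfied, the employer prevails on this issue.
— Issue III —
Stage III.1 — burden on grievant; standard: a preponderance (weight is at least 52).
    (h): 54 ≥ 52 [met]
  All elements met. The burden passes to the employer.
Stage III.2 — burden on employer; standard: a preponderance (weight is at least 52).
    (i): 55 ≥ 52 [met]
  The employer carries the last stage.
All stages carried — the employer prevails on this issue.
Per-issue: Issue I → grievant; Issue II → employer; Issue III → employer. The grievant must prevail on a majority of issues; overall, the employer prevails.

employer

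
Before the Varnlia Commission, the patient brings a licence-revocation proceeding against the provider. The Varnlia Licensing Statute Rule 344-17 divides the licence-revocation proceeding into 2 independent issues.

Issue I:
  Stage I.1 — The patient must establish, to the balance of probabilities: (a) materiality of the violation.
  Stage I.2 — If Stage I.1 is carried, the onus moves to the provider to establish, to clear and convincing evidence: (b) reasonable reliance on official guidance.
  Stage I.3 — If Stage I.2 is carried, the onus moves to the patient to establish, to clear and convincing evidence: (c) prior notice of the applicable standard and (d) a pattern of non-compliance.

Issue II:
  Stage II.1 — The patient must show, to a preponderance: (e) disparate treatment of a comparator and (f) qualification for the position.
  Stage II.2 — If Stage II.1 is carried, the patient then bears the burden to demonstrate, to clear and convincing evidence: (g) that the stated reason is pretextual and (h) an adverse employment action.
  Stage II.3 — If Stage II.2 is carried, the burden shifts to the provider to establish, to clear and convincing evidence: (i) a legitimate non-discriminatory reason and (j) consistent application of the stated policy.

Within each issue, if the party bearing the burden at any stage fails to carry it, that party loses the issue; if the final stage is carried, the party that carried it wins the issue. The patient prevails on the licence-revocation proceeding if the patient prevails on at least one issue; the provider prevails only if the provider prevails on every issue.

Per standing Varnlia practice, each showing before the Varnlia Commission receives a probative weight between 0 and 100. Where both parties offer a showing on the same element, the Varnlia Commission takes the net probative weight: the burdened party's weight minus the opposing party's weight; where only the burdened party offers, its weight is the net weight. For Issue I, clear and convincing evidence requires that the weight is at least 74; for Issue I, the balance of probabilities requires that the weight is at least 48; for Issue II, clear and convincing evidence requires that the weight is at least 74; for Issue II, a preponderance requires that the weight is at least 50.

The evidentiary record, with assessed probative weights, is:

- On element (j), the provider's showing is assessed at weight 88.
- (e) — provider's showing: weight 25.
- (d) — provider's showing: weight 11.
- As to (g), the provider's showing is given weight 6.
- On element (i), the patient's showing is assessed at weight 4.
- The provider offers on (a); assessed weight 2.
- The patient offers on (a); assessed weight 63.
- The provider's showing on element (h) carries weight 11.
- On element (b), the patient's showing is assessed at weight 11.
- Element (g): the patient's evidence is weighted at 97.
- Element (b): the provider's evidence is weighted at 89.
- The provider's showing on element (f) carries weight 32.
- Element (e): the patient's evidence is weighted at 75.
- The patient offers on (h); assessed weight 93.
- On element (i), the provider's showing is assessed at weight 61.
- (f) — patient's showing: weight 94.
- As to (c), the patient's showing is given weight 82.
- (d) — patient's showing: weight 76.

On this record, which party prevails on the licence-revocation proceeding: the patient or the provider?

patient

— Issue I —
Stage I.1 (patient, the balance of probabilities, weight is at least 48): (a) net 63−2=61 ≥ 48 — meets.
  Stage I.1 carried; the burden shifts to the provider.
Stage I.2 (provider, clear and convincing evidence, weight is at least 74): (b) net 89−11=78 ≥ 74 — meets.
  Stage I.2 carried; the burden shifts to the patient.
Stage I.3 (patient, clear and convincing evidence, weight is at least 74): (c) 82 ≥ 74 — meets; (d) net 76−11=65 < 74 — fails.
  Stage I.3 not carried; the patient fails its burden.
The analysis ends at Stage I.3; the provider prevails on this issue.
— Issue II —
At Stage II.1 the patient must meet a preponderance (weight is at least 50): on (e) the weight is 75 less the opposing 25 gives net 50, ≥ 50, so (e) meets the standard; on (f) the weight is 94 less the opposing 32 gives net 62, which does reach 50, so (f) meets the standard.
  Stage II.1 is satisfied; the patient continues to bear the burden.
At Stage II.2 the patient must meet clear and convincing evidence (weight is at least 74): on (g) the weight is 97 less the opposing 6 gives net 91, ≥ 74, so (g) meets the standard; on (h) the weight is 93 less the opposing 11 gives net 82, ≥ 74, so (h) meets the standard.
  The patient carries Stage II.2; the provider now bears the burden.
At Stage II.3 the provider must meet clear and convincing evidence (weight is at least 74): on (i) the weight is 61 less the opposing 4 gives net 57, which does not reach 74, so (i) does not meet the standard; on (j) the weight is 88, which does reach 74, so (j) meets the standard.
  Not every element is met, so the provider fails to carry Stage II.3.
The analysis ends at Stage II.3; the patient prevails on this issue.
Per-issue: Issue I → provider; Issue II → patient. The patient must prevail on at least one issue; overall, the patient prevails.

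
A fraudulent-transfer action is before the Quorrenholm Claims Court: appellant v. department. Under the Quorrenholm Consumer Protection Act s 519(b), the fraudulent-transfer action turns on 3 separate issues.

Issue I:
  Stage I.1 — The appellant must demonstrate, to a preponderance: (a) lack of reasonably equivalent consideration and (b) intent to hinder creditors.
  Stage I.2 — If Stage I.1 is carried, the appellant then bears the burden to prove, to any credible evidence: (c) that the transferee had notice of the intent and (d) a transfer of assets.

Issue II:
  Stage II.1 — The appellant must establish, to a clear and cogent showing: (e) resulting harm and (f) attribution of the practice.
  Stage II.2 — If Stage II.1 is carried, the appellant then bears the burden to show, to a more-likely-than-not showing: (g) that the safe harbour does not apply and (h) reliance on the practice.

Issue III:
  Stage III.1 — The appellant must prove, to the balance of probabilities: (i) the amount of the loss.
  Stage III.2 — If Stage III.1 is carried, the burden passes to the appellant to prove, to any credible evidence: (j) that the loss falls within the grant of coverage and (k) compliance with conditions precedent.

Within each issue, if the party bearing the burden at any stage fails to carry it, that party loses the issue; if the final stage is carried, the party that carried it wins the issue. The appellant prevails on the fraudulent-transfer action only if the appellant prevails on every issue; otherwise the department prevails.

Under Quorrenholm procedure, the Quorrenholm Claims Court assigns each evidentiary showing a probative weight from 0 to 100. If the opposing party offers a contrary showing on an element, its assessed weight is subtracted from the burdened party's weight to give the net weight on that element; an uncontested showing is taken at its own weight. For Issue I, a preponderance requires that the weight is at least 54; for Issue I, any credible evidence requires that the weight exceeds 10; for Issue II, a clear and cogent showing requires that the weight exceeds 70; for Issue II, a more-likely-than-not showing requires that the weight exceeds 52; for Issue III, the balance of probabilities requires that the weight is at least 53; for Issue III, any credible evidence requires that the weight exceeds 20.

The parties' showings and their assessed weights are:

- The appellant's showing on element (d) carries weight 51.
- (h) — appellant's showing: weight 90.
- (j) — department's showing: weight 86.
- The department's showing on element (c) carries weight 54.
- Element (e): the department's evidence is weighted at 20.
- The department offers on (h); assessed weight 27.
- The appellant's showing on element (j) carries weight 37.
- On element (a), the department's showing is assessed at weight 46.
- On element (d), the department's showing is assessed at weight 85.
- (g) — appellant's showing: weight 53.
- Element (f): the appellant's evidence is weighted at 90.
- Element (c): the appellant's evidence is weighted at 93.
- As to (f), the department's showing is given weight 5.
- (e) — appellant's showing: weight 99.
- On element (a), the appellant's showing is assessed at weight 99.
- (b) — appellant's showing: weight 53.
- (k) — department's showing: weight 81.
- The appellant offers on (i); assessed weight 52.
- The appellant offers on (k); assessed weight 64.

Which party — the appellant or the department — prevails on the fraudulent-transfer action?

department

— Issue I —
Stage I.1 — burden on appellant; standard: a preponderance (weight is at least 54).
    (a): 99 − 46 = 53 < 54 [not met]
    (b): 53 < 54 [not met]
  Not every element is met, so the appellant fails to carry Stage I.1.
The department prevails on this issue.
— Issue II —
Stage II.1 — burden on appellant; standard: a clear and cogent showing (weight exceeds 70).
    (e): 99 − 20 = 79 > 70 [met]
    (f): 90 − 5 = 85 > 70 [met]
  Stage II.1 is satisfied; the appellant continues to bear the burden.
Stage II.2 — burden on appellant; standard: a more-likely-than-not showing (weight exceeds 52).
    (g): 53 > 52 [met]
    (h): 90 − 27 = 63 > 52 [met]
  All elements met at the final stage.
With every stage satisfied, the appellant prevails on this issue.
— Issue III —
At Stage III.1 the appellant must meet the balance of probabilities (weight is at least 53): on (i) the weight is 52, < 53, so (i) does not meet the standard.
  The appellant does not carry Stage III.1.
So the department prevails on this issue.
Per-issue: Issue I → department; Issue II → appellant; Issue III → department. The appellant must prevail on every issue; overall, the department prevails.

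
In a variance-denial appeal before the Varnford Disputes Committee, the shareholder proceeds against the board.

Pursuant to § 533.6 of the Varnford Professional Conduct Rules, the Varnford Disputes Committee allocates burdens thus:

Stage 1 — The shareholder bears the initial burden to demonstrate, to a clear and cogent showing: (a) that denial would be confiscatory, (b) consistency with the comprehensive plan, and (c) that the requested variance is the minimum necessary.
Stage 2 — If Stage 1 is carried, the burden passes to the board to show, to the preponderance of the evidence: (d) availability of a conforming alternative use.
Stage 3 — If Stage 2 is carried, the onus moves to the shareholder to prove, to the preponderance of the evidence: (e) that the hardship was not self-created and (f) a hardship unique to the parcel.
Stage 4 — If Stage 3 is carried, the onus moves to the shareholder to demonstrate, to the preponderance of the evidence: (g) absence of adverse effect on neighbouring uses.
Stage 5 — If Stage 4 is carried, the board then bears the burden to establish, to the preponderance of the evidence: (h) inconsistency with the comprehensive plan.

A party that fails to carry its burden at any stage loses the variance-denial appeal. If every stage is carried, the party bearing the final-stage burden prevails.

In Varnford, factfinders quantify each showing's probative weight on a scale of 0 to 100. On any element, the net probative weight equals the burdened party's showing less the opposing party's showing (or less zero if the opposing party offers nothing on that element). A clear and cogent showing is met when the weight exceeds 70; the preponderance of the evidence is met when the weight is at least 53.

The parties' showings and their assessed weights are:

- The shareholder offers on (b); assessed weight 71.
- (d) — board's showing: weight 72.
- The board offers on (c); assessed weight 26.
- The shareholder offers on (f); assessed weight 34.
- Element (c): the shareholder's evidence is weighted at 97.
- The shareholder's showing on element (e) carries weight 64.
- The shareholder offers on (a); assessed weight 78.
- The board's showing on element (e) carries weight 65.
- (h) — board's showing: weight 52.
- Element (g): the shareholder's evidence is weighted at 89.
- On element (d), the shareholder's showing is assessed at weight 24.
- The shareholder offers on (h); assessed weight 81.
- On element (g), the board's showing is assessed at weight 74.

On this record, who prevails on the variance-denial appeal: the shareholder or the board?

shareholder

Stage 1 (shareholder, a clear and cogent showing, weight exceeds 70): (a) 78 > 70 — meets; (b) 71 > 70 — meets; (c) net 97−26=71 > 70 — meets.
  All elements met. The burden passes to the board.
Stage 2 (board, the preponderance of the evidence, weight is at least 53): (d) net 72−24=48 < 53 — fails.
  Not every element is met, so the board fails to carry Stage 2.
The analysis ends at Stage 2; the shareholder prevails.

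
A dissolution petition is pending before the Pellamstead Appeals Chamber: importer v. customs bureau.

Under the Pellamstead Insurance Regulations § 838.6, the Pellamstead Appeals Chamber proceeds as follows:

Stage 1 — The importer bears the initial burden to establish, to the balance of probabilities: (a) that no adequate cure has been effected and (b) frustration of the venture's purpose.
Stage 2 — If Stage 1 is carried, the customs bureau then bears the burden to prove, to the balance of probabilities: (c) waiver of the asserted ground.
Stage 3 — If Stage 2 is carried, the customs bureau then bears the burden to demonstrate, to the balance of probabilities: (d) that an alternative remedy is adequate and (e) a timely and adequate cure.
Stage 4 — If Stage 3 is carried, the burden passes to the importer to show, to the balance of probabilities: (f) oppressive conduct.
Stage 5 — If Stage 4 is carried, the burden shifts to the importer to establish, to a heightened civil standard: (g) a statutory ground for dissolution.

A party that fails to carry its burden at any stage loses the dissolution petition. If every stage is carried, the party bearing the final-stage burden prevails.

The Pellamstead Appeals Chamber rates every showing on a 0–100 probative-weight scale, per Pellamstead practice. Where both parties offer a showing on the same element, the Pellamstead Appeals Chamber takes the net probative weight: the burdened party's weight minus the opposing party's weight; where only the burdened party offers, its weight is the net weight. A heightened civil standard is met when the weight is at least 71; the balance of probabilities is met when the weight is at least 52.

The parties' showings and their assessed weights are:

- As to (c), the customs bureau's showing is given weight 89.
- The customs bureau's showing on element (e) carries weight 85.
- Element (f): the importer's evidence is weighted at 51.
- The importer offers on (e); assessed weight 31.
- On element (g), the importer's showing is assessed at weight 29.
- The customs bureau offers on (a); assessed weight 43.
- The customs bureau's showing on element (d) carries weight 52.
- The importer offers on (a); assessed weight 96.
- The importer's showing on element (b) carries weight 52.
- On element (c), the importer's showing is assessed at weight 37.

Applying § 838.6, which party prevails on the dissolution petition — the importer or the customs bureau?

customs bureau

Stage 1 (importer, the balance of probabilities, weight is at least 52): (a) net 96−43=53 ≥ 52 — meets; (b) 52 ≥ 52 — meets.
  Stage 1 carried; the burden shifts to the customs bureau.
Stage 2 (customs bureau, the balance of probabilities, weight is at least 52): (c) net 89−37=52 ≥ 52 — meets.
  Stage 2 is satisfied; the customs bureau continues to bear the burden.
Stage 3 (customs bureau, the balance of probabilities, weight is at least 52): (d) 52 ≥ 52 — meets; (e) net 85−31=54 ≥ 52 — meets.
  Stage 3 carried; the burden shifts to the importer.
Stage 4 (importer, the balance of probabilities, weight is at least 52): (f) 51 < 52 — fails.
  The importer does not carry Stage 4.
So the customs bureau prevails.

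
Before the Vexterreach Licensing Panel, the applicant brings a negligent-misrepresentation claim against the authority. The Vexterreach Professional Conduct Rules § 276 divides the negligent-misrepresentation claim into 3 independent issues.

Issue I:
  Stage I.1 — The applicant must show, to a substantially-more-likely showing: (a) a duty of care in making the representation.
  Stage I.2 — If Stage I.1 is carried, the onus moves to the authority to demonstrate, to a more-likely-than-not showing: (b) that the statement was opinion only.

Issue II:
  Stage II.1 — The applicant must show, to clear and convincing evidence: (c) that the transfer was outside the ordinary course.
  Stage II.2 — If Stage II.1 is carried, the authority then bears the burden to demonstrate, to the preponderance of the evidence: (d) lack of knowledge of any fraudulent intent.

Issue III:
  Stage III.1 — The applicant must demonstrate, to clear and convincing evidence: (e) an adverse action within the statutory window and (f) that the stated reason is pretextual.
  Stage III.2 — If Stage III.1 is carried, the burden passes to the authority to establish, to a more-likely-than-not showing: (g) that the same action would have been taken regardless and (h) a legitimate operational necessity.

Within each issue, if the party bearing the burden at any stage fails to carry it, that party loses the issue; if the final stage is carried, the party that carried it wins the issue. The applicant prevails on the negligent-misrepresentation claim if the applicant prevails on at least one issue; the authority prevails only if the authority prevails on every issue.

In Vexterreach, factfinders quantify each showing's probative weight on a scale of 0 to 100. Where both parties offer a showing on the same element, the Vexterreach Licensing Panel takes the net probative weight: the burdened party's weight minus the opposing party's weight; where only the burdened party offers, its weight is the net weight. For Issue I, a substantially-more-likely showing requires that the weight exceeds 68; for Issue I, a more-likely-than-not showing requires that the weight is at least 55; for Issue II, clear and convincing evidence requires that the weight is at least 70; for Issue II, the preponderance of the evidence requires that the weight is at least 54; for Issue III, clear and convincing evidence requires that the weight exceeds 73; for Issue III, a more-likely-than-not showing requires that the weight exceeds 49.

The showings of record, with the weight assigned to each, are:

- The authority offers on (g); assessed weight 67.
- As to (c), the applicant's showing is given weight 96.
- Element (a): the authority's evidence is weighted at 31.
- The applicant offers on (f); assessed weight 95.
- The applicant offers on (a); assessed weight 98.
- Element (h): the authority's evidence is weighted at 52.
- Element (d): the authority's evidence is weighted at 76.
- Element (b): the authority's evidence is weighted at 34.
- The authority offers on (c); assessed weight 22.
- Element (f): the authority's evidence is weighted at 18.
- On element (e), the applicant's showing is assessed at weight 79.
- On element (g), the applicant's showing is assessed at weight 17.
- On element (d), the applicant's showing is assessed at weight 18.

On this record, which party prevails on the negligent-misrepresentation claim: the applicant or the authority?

— Issue I —
Stage I.1 (applicant, a substantially-more-likely showing, weight exceeds 68): (a) net 98−31=67 ≤ 68 — fails.
  Not every element is met, so the applicant fails to carry Stage I.1.
The authority prevails on this issue.
— Issue II —
Stage II.1 — burden on applicant; standard: clear and convincing evidence (weight is at least 70).
    (c): 96 − 22 = 74 ≥ 70 [met]
  Stage II.1 carried; the burden shifts to the authority.
Stage II.2 — burden on authority; standard: the preponderance of the evidence (weight is at least 54).
    (d): 76 − 18 = 58 ≥ 54 [met]
  Stage II.2 carried; the final stage is satisfied.
All stages carried — the authority prevails on this issue.
— Issue III —
At Stage III.1 the applicant must meet clear and convincing evidence (weight exceeds 73): on (e) the weight is 79, which does exceed 73, so (e) meets the standard; on (f) the weight is 95 less the opposing 18 gives net 77, which does exceed 73, so (f) meets the standard.
  The applicant carries Stage III.1; the authority now bears the burden.
At Stage III.2 the authority must meet a more-likely-than-not showing (weight exceeds 49): on (g) the weight is 67 less the opposing 17 gives net 50, > 49, so (g) meets the standard; on (h) the weight is 52, > 49, so (h) meets the standard.
  The authority carries the last stage.
Every stage carried; the authority prevails on this issue.
Per-issue: Issue I → authority; Issue II → authority; Issue III → authority. The applicant must prevail on at least one issue; overall, the authority prevails.

authority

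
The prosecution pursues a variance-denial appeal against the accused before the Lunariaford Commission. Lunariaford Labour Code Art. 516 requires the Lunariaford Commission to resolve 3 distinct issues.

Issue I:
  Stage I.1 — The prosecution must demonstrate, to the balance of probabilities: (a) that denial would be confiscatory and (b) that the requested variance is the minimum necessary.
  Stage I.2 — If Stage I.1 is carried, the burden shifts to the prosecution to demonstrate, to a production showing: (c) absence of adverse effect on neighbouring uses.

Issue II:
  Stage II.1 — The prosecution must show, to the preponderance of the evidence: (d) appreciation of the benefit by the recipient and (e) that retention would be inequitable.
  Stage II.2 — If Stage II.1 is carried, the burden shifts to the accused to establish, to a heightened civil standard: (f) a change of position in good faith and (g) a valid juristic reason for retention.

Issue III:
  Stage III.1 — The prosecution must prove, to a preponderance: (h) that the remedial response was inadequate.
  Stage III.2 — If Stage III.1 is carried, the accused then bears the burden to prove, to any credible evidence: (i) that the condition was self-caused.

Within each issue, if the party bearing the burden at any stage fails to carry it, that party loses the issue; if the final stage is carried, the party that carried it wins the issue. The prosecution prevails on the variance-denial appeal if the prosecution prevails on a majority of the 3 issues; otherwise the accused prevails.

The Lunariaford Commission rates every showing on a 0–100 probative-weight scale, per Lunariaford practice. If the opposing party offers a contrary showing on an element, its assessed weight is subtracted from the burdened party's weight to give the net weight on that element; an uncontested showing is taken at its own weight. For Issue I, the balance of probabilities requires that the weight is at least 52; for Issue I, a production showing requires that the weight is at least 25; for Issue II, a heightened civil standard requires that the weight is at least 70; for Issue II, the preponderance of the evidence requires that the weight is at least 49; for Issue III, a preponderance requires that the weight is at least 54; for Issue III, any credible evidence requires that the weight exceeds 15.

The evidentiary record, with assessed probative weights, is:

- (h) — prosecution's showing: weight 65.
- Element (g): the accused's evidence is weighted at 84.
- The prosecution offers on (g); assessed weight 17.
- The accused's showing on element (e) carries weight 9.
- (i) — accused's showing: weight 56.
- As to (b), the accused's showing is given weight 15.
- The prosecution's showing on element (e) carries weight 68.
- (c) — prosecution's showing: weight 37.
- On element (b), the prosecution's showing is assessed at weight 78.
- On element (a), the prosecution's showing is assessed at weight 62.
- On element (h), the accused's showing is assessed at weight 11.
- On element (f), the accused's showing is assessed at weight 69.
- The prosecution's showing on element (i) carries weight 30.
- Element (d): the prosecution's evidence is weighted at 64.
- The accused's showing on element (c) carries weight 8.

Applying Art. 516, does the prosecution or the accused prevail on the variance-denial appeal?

prosecution

— Issue I —
At Stage I.1 the prosecution must meet the balance of probabilities (weight is at least 52): on (a) the weight is 62, which does reach 52, so (a) meets the standard; on (b) the weight is 78 less the opposing 15 gives net 63, ≥ 52, so (b) meets the standard.
  All elements met. The prosecution retains the burden for Stage I.2.
At Stage I.2 the prosecution must meet a production showing (weight is at least 25): on (c) the weight is 37 less the opposing 8 gives net 29, which does reach 25, so (c) meets the standard.
  Stage I.2 carried; the final stage is satisfied.
With every stage satisfied, the prosecution prevails on this issue.
— Issue II —
Stage II.1 — burden on prosecution; standard: the preponderance of the evidence (weight is at least 49).
    (d): 64 ≥ 49 [met]
    (e): 68 − 9 = 59 ≥ 49 [met]
  Stage II.1 is satisfied; the onus moves to the accused.
Stage II.2 — burden on accused; standard: a heightened civil standard (weight is at least 70).
    (f): 69 < 70 [not met]
    (g): 84 − 17 = 67 < 70 [not met]
  Not every element is met, so the accused fails to carry Stage II.2.
The prosecution prevails on this issue.
— Issue III —
At Stage III.1 the prosecution must meet a preponderance (weight is at least 54): on (h) the weight is 65 less the opposing 11 gives net 54, ≥ 54, so (h) meets the standard.
  Stage III.1 carried; the burden shifts to the accused.
At Stage III.2 the accused must meet any credible evidence (weight exceeds 15): on (i) the weight is 56 less the opposing 30 gives net 26, > 15, so (i) meets the standard.
  All elements met at the final stage.
With every stage satisfied, the accused prevails on this issue.
Per-issue: Issue I → prosecution; Issue II → prosecution; Issue III → accused. The prosecution must prevail on a majority of issues; overall, the prosecution prevails.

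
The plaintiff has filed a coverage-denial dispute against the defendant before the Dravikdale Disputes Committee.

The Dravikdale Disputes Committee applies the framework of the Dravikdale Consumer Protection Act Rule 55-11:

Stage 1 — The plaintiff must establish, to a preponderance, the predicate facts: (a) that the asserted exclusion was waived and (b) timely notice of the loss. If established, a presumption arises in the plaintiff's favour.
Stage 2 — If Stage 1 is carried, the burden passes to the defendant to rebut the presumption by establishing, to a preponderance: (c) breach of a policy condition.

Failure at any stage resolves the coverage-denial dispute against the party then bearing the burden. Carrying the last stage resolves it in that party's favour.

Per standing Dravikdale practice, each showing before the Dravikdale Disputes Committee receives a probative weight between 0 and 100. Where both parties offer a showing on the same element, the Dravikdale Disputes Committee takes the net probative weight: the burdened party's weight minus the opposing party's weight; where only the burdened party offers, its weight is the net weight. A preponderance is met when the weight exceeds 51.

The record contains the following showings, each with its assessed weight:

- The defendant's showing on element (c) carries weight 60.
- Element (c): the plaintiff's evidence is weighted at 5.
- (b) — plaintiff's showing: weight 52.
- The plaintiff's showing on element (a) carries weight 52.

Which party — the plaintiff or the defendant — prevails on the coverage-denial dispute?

Stage 1 (plaintiff, a preponderance, weight exceeds 51): (a) 52 > 51 — meets; (b) 52 > 51 — meets.
  Stage 1 is satisfied; the onus moves to the defendant.
Stage 2 (defendant, a preponderance, weight exceeds 51): (c) net 60−5=55 > 51 — meets.
  Stage 2 carried; the final stage is satisfied.
All stages carried — the defendant prevails.

defendant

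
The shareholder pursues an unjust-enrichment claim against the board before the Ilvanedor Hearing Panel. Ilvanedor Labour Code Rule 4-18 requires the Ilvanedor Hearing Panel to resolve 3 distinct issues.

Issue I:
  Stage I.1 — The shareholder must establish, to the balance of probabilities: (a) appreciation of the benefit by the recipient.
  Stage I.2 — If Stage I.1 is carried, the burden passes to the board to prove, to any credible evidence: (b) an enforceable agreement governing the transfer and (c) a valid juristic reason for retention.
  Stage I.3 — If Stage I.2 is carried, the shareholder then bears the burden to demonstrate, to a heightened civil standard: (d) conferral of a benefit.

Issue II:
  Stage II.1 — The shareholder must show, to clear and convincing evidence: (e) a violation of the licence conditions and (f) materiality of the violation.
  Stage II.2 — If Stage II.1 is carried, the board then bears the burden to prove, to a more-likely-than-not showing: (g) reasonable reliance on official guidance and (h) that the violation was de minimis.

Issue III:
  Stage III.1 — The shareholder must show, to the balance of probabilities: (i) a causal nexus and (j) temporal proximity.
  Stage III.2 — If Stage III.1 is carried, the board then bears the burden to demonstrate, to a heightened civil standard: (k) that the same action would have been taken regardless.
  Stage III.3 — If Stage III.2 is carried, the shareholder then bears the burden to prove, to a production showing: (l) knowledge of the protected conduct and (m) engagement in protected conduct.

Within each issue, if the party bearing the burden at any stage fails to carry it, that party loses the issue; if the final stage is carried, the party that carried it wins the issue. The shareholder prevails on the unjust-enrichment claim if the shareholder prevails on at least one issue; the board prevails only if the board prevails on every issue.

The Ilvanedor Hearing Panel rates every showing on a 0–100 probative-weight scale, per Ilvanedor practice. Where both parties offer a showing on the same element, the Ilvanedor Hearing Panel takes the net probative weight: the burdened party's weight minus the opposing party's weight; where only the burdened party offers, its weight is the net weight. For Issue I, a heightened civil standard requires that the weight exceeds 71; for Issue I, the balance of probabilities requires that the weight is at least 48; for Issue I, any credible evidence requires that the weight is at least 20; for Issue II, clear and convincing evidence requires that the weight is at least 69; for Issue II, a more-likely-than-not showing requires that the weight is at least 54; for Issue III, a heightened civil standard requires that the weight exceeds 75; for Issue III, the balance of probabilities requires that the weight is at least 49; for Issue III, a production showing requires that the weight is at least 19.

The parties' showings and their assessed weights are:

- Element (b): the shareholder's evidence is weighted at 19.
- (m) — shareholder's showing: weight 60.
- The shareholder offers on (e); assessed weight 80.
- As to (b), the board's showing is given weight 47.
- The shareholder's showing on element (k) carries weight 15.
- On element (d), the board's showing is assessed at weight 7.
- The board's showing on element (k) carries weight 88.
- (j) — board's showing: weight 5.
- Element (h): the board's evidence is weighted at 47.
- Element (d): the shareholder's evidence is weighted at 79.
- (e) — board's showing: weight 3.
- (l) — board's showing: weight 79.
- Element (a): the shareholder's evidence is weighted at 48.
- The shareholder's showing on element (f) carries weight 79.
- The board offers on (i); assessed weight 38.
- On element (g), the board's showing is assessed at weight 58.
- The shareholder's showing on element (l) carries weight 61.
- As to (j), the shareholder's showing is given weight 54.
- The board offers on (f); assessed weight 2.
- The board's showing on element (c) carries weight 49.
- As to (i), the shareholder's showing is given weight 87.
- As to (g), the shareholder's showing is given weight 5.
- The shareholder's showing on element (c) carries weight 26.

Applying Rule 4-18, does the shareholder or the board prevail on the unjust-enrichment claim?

— Issue I —
At Stage I.1 the shareholder must meet the balance of probabilities (weight is at least 48): on (a) the weight is 48, which does reach 48, so (a) meets the standard.
  The shareholder carries Stage I.1; the board now bears the burden.
At Stage I.2 the board must meet any credible evidence (weight is at least 20): on (b) the weight is 47 less the opposing 19 gives net 28, ≥ 20, so (b) meets the standard; on (c) the weight is 49 less the opposing 26 gives net 23, ≥ 20, so (c) meets the standard.
  Stage I.2 is satisfied; the onus moves to the shareholder.
At Stage I.3 the shareholder must meet a heightened civil standard (weight exceeds 71): on (d) the weight is 79 less the opposing 7 gives net 72, which does exceed 71, so (d) meets the standard.
  All elements met at the final stage.
All stages carried — the shareholder prevails on this issue.
— Issue II —
Stage II.1 (shareholder, clear and convincing evidence, weight is at least 69): (e) net 80−3=77 ≥ 69 — meets; (f) net 79−2=77 ≥ 69 — meets.
  The shareholder carries Stage II.1; the board now bears the burden.
Stage II.2 (board, a more-likely-than-not showing, weight is at least 54): (g) net 58−5=53 < 54 — fails; (h) 47 < 54 — fails.
  The board does not carry Stage II.2.
The shareholder prevails on this issue.
— Issue III —
Stage III.1 — burden on shareholder; standard: the balance of probabilities (weight is at least 49).
    (i): 87 − 38 = 49 ≥ 49 [met]
    (j): 54 − 5 = 49 ≥ 49 [met]
  Stage III.1 is satisfied; the onus moves to the board.
Stage III.2 — burden on board; standard: a heightened civil standard (weight exceeds 75).
    (k): 88 − 15 = 73 ≤ 75 [not met]
  The board does not carry Stage III.2.
The analysis ends at Stage III.2; the shareholder prevails on this issue.
Per-issue: Issue I → shareholder; Issue II → shareholder; Issue III → shareholder. The shareholder must prevail on at least one issue; overall, the shareholder prevails.

shareholder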